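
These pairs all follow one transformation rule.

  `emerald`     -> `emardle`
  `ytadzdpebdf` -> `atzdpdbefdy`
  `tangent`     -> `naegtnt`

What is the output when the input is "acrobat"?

The rule is to move the first character to the end, then swap each adjacent pair of characters (1↔2, 3↔4, ...).
For "acrobat", step one produces "crobata"; step two turns that into "rcbotaa".
(Check on "ytadzdpebdf": → "tadzdpebdfy" → "atzdpdbefdy" ✓)

rcbotaa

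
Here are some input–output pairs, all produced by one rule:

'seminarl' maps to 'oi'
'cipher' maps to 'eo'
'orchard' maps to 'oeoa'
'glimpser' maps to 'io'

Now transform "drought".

aoe

The transformation: shift every letter 3 places backward in the alphabet (wrapping around), then keep only the vowels.
Working it through for "drought": intermediate "aolrdeq", final "aoe".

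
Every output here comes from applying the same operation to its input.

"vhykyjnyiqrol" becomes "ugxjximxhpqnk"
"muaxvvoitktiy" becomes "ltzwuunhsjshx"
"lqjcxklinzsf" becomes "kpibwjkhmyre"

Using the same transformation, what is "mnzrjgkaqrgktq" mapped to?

lmyqifjzpqfjsp

The pattern: shift every letter 1 place backward in the alphabet (wrapping around).
For "mnzrjgkaqrgktq" the result is "lmyqifjzpqfjsp".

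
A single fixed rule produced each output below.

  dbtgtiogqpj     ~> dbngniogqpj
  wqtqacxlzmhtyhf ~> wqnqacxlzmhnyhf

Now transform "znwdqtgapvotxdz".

znwdqngapvonxdz

Rule — replace every "t" with "n".
So "znwdqtgapvotxdz" becomes "znwdqngapvonxdz".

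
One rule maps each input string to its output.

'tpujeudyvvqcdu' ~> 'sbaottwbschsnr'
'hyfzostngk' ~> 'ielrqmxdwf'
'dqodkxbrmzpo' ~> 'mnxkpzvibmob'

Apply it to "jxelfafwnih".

fgludydjcvh

In each case the input is transformed by: reverse the string, then shift every letter 2 places backward in the alphabet (wrapping around).
Starting from "jxelfafwnih": after the first operation, "hinwfaflexj"; after the second, "fgludydjcvh".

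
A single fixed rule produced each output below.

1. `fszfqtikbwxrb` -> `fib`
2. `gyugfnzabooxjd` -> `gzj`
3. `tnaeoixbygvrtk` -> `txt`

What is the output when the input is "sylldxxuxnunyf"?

In each case the input is transformed by: keep one character in every 3, starting at position 1 (positions 1st, 4th, 7th, ...), then keep every other character starting from the first (positions 1st, 3rd, 5th, ...).
Starting from "sylldxxuxnunyf": after the first operation, "slxny"; after the second, "sxy".

sxy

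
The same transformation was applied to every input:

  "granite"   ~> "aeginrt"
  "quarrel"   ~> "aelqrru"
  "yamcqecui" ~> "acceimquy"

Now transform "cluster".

celrstu

Each output is the input with this applied: sort the characters into alphabetical order.
Applying that to "cluster" gives "celrstu".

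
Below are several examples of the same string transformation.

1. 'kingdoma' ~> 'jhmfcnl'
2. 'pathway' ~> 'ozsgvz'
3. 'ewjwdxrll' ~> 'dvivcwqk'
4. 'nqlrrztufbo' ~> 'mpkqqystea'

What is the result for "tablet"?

szakd

Looking at the pairs, the operation is to delete the last character, then shift every letter 1 place backward in the alphabet (wrapping around).
For "tablet", step one produces "table"; step two turns that into "szakd".
(Check on "pathway": → "pathwa" → "ozsgvz" ✓)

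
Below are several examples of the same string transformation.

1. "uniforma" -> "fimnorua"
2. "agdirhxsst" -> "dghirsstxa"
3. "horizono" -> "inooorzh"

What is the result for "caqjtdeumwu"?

cdejmqtuuwa

Looking at the pairs, the operation is to sort the characters into alphabetical order, then move the first character to the end.
For "caqjtdeumwu", step one produces "acdejmqtuuw"; step two turns that into "cdejmqtuuwa".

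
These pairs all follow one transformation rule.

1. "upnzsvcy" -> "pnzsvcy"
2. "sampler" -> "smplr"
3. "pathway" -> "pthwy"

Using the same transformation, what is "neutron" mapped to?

ntrn

Looking at the pairs, the operation is to remove every vowel.
So "neutron" becomes "ntrn".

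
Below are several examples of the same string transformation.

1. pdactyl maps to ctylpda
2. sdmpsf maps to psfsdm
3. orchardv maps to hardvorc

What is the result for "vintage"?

tagevin

The pattern: move the first 3 characters to the end (rotate left by 3).
"vintage" → "tagevin".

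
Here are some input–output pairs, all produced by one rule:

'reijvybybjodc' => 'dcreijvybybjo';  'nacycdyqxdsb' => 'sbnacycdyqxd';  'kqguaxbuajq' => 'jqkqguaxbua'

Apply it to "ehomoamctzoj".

What's happening: move the last 2 characters to the front (rotate right by 2).
Doing the same to "ehomoamctzoj": "ojehomoamctz".

ojehomoamctz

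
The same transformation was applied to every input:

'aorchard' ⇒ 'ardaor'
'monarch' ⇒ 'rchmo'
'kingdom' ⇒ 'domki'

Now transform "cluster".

In each case the input is transformed by: move the last 3 characters to the front (rotate right by 3), then delete the last 2 characters.
Applying that to "cluster" gives "tercl".

tercl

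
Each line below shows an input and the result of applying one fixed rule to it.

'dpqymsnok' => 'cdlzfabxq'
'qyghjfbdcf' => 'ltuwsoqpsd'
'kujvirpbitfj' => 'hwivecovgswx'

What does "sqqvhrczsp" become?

The transformation: move the first character to the end, then shift every letter 13 places forward in the alphabet (wrapping around) — i.e. ROT13.
Starting from "sqqvhrczsp": after the first operation, "qqvhrczsps"; after the second, "ddiuepmfcf".

ddiuepmfcf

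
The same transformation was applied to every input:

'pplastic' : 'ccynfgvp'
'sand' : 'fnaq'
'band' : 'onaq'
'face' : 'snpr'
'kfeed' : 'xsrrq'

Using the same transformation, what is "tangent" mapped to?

What's happening: shift every letter 13 places forward in the alphabet (wrapping around) — i.e. ROT13.
Applying that to "tangent" gives "gnatrag".

gnatrag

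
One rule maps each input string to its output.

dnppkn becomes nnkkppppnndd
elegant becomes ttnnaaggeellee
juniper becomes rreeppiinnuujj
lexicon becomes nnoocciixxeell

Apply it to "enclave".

The pattern: double every character, then reverse the string.
"enclave" → "eennccllaavvee" → "eevvaallccnnee".

eevvaallccnnee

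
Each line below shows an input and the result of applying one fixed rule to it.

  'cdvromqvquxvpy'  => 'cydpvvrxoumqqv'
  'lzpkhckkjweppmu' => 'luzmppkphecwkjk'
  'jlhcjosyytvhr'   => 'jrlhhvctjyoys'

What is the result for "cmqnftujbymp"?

The transformation: take characters alternately from the front and the back (1st, last, 2nd, 2nd-last, ...).
Applying that to "cmqnftujbymp" gives "cpmmqynbfjtu".

cpmmqynbfjtu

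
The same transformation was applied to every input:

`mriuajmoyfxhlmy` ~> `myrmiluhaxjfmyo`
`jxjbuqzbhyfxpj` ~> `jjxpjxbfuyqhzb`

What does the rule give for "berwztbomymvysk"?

bkesrywvzmtybmo

Rule — take characters alternately from the front and the back (1st, last, 2nd, 2nd-last, ...).
Doing the same to "berwztbomymvysk": "bkesrywvzmtybmo".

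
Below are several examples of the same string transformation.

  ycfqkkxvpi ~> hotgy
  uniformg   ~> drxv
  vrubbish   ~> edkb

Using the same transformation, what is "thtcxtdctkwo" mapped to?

What's happening: keep every other character starting from the first (positions 1st, 3rd, 5th, ...), then shift every letter 9 places forward in the alphabet (wrapping around).
Applying that to "thtcxtdctkwo" gives "ccgmcf".
(Check on "ycfqkkxvpi": → "yfkxp" → "hotgy" ✓)

ccgmcf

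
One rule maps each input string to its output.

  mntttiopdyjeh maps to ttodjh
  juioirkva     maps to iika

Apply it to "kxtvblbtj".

tbbj

Each output is the input with this applied: move the first character to the end, then keep every other character starting from the second (positions 2nd, 4th, 6th, ...).
For "kxtvblbtj", step one produces "xtvblbtjk"; step two turns that into "tbbj".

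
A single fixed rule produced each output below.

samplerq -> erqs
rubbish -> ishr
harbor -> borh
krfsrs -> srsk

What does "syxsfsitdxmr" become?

Each output is the input with this applied: move the last 3 characters to the front (rotate right by 3), then keep only the first 4 characters.
On "syxsfsitdxmr": the first step gives "xmrsyxsfsitd", and the second then gives "xmrs".

xmrs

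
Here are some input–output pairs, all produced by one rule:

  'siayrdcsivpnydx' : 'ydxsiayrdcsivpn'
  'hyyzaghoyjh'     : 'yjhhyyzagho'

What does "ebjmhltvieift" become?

iftebjmhltvie

Rule — move the last 3 characters to the front (rotate right by 3).
"ebjmhltvieift" → "iftebjmhltvie".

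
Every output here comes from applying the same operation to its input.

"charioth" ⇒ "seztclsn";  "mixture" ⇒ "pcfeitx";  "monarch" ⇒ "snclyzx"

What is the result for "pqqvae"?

plgbba

In each case the input is transformed by: reverse the string, then shift every letter 11 places forward in the alphabet (wrapping around).
On "pqqvae": the first step gives "eavqqp", and the second then gives "plgbba".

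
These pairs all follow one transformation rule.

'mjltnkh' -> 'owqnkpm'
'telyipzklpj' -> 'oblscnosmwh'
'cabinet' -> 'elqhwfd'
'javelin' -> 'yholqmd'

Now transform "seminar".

The pattern: move the first 2 characters to the end (rotate left by 2), then shift every letter 3 places forward in the alphabet (wrapping around).
Working it through for "seminar": intermediate "minarse", final "plqduvh".

plqduvh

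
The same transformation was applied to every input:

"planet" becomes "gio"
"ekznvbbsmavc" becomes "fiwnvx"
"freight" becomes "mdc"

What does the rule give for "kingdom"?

dbj

Rule — shift every letter 5 places backward in the alphabet (wrapping around), then keep every other character starting from the second (positions 2nd, 4th, 6th, ...).
So "kingdom" becomes "dbj".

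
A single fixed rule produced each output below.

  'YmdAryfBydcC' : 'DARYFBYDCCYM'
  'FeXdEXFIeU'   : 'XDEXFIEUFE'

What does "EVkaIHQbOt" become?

The transformation: move the first 2 characters to the end (rotate left by 2), then convert every letter to uppercase.
On "EVkaIHQbOt": the first step gives "kaIHQbOtEV", and the second then gives "KAIHQBOTEV".

KAIHQBOTEV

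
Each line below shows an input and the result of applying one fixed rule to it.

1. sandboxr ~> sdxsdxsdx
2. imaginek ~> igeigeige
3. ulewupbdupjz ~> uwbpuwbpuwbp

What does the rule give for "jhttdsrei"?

Rule — keep one character in every 3, starting at position 1 (positions 1st, 4th, 7th, ...), then write the whole string 3 times in a row.
For "jhttdsrei" the result is "jtrjtrjtr".

jtrjtrjtr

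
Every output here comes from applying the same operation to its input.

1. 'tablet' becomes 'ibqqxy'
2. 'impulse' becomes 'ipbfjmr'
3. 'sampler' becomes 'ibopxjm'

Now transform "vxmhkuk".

What's happening: shift every letter 3 places backward in the alphabet (wrapping around), then move the last 3 characters to the front (rotate right by 3).
On "vxmhkuk": the first step gives "sujehrh", and the second then gives "hrhsuje".

hrhsuje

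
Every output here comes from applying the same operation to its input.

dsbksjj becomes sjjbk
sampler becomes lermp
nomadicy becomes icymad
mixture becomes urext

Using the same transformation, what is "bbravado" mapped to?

adorav

The rule is to delete the first 2 characters, then move the last 3 characters to the front (rotate right by 3).
"bbravado" → "ravado" → "adorav".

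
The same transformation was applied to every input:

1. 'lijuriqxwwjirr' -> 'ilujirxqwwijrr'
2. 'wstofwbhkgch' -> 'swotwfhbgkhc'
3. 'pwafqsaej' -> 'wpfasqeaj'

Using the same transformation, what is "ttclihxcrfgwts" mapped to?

ttlchicxfrwgst

Each output is the input with this applied: swap each adjacent pair of characters (1↔2, 3↔4, ...).
"ttclihxcrfgwts" → "ttlchicxfrwgst".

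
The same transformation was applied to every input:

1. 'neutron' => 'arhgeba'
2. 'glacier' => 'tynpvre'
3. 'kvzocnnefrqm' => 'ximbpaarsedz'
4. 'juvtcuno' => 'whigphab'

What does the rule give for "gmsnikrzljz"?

tzfavxemywm

The pattern: shift every letter 13 places forward in the alphabet (wrapping around) — i.e. ROT13.
On "gmsnikrzljz" that produces "tzfavxemywm".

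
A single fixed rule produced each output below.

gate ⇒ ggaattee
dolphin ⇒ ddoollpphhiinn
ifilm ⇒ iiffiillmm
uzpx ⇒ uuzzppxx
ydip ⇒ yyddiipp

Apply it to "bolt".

bboolltt

In each case the input is transformed by: double every character.
Doing the same to "bolt": "bboolltt".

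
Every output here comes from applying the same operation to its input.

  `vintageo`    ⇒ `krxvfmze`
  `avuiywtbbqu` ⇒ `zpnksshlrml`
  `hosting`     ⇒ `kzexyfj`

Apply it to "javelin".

Each output is the input with this applied: shift every letter 9 places backward in the alphabet (wrapping around), then move the first 3 characters to the end (rotate left by 3).
For "javelin", step one produces "armvcze"; step two turns that into "vczearm".

vczearm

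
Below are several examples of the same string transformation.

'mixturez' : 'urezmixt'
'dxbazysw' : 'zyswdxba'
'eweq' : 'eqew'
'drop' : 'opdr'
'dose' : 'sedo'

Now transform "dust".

stdu

The transformation: swap the front and back halves of the string.
For "dust" the result is "stdu".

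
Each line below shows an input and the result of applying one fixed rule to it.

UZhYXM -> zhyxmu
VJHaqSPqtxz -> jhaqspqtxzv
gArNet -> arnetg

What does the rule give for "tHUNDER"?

The pattern: move the first character to the end, then convert every letter to lowercase.
For "tHUNDER", step one produces "HUNDERt"; step two turns that into "hundert".

hundert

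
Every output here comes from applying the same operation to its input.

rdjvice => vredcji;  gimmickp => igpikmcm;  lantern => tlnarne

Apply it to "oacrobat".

The transformation: take characters alternately from the front and the back (1st, last, 2nd, 2nd-last, ...), then move the last character to the front.
Starting from "oacrobat": after the first operation, "otaacbro"; after the second, "ootaacbr".

ootaacbr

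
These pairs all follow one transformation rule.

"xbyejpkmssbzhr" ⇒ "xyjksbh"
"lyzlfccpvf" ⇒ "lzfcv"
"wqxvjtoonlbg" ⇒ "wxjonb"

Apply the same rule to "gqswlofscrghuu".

gslfcgu

Rule — keep every other character starting from the first (positions 1st, 3rd, 5th, ...).
So "gqswlofscrghuu" becomes "gslfcgu".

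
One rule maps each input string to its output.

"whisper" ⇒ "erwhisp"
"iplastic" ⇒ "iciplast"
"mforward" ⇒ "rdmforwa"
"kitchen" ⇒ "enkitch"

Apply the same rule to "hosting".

nghosti

Rule — move the last 2 characters to the front (rotate right by 2).
"hosting" → "nghosti".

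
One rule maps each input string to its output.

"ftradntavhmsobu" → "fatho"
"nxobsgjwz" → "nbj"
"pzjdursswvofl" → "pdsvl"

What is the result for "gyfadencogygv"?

gangv

Looking at the pairs, the operation is to keep one character in every 3, starting at position 1 (positions 1st, 4th, 7th, ...).
"gyfadencogygv" → "gangv".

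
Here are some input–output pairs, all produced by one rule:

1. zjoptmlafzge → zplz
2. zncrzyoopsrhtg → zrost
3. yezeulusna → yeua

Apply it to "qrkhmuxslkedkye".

qhxkk

In each case the input is transformed by: keep one character in every 3, starting at position 1 (positions 1st, 4th, 7th, ...).
On "qrkhmuxslkedkye" that produces "qhxkk".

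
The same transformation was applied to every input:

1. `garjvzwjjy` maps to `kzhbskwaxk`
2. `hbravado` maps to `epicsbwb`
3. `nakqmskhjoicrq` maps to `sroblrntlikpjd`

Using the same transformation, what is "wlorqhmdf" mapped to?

Each output is the input with this applied: move the last 2 characters to the front (rotate right by 2), then shift every letter 1 place forward in the alphabet (wrapping around).
On "wlorqhmdf": the first step gives "dfwlorqhm", and the second then gives "egxmpsrin".

egxmpsrin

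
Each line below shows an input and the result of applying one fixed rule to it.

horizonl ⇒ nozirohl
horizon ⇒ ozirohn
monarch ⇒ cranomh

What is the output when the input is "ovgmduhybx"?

Each output is the input with this applied: move the last character to the front, then reverse the string.
Starting from "ovgmduhybx": after the first operation, "xovgmduhyb"; after the second, "byhudmgvox".

byhudmgvox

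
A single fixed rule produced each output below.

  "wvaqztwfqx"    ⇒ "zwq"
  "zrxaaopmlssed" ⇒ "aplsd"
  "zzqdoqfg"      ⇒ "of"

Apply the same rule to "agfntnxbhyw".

txhw

In each case the input is transformed by: keep every other character starting from the first (positions 1st, 3rd, 5th, ...), then delete the first 2 characters.
On "agfntnxbhyw": the first step gives "aftxhw", and the second then gives "txhw".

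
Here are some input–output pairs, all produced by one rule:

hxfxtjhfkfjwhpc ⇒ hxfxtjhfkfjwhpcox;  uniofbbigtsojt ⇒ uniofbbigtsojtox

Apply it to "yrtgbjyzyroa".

yrtgbjyzyroaox

The pattern: append "ox".
Applying that to "yrtgbjyzyroa" gives "yrtgbjyzyroaox".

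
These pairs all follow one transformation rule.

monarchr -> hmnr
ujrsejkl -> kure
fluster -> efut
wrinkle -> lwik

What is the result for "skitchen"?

The pattern: move the last 2 characters to the front (rotate right by 2), then keep every other character starting from the first (positions 1st, 3rd, 5th, ...).
Working it through for "skitchen": intermediate "enskitch", final "esic".

esic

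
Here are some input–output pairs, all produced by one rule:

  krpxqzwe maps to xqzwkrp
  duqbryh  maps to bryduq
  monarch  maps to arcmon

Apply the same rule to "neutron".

Each output is the input with this applied: delete the last character, then move the first 3 characters to the end (rotate left by 3).
For "neutron" the result is "troneu".
(Check on "krpxqzwe": → "krpxqzw" → "xqzwkrp" ✓)

troneu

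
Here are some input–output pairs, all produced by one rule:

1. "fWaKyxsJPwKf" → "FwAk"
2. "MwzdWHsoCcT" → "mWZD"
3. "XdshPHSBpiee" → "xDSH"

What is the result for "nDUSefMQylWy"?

Ndus

The transformation: flip the case of every letter, then keep only the first 4 characters.
On "nDUSefMQylWy": the first step gives "NdusEFmqYLwY", and the second then gives "Ndus".
(Check on "XdshPHSBpiee": → "xDSHphsbPIEE" → "xDSH" ✓)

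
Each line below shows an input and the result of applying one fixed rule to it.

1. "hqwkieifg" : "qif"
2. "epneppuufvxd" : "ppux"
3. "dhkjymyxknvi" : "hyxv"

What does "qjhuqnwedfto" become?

The rule is to keep one character in every 3, starting at position 2 (positions 2nd, 5th, 8th, ...).
So "qjhuqnwedfto" becomes "jqet".

jqet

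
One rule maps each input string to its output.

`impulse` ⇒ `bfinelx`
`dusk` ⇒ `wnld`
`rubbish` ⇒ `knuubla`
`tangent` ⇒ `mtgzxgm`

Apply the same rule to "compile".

vhfibex

Each output is the input with this applied: shift every letter 7 places backward in the alphabet (wrapping around).
Applying that to "compile" gives "vhfibex".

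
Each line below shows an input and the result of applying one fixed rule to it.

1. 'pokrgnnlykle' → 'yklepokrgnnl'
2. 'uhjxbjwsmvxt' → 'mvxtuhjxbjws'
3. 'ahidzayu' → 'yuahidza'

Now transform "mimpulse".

semimpul

The transformation: swap the front and back halves of the string, then move the first 2 characters to the end (rotate left by 2).
Working it through for "mimpulse": intermediate "ulsemimp", final "semimpul".
(Check on "ahidzayu": → "zayuahid" → "yuahidza" ✓)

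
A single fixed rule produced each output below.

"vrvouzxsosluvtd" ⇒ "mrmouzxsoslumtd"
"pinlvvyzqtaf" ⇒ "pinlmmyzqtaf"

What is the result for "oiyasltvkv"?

oiyasltmkm

Each output is the input with this applied: replace every "v" with "m".
On "oiyasltvkv" that produces "oiyasltmkm".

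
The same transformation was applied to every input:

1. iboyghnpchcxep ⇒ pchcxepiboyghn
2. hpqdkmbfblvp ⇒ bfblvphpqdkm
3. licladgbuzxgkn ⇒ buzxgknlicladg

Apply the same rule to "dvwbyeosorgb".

Rule — swap the front and back halves of the string.
So "dvwbyeosorgb" becomes "osorgbdvwbye".

osorgbdvwbye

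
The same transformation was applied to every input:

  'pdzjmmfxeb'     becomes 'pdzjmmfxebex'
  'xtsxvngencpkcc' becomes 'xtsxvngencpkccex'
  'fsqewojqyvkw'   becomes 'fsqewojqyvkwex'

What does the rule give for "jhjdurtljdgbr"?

The pattern: append "ex".
Doing the same to "jhjdurtljdgbr": "jhjdurtljdgbrex".

jhjdurtljdgbrex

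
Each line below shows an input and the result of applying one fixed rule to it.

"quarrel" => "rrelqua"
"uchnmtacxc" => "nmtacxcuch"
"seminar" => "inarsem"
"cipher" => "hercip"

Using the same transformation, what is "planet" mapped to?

Rule — move the first 3 characters to the end (rotate left by 3).
Doing the same to "planet": "netpla".

netpla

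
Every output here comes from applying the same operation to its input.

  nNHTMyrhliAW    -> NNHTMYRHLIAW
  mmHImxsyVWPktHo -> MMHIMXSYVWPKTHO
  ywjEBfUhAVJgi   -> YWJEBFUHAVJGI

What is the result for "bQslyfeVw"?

BQSLYFEVW

What's happening: convert every letter to uppercase.
On "bQslyfeVw" that produces "BQSLYFEVW".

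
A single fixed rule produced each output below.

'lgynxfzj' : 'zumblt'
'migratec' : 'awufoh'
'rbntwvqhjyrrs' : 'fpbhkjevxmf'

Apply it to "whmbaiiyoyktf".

kvapowwmcmy

Rule — delete the last 2 characters, then shift every letter 12 places backward in the alphabet (wrapping around).
On "whmbaiiyoyktf": the first step gives "whmbaiiyoyk", and the second then gives "kvapowwmcmy".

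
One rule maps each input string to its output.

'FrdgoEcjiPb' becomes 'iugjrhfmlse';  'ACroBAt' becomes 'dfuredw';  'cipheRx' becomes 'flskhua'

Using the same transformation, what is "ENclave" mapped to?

hqfodyh

The transformation: shift every letter 3 places forward in the alphabet (wrapping around), then convert every letter to lowercase.
For "ENclave" the result is "hqfodyh".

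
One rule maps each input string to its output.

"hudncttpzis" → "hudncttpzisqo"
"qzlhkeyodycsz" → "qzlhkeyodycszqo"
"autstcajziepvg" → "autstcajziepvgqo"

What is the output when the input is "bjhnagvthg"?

What's happening: append "qo".
So "bjhnagvthg" becomes "bjhnagvthgqo".

bjhnagvthgqo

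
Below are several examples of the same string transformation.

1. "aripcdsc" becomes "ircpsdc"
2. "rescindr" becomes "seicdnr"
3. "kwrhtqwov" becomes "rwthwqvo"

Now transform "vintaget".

niategt

Looking at the pairs, the operation is to delete the first character, then swap each adjacent pair of characters (1↔2, 3↔4, ...).
So "vintaget" becomes "niategt".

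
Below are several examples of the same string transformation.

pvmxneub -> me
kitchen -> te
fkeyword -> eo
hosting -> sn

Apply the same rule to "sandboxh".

The rule is to keep one character in every 3, starting at position 3 (positions 3rd, 6th, 9th, ...).
On "sandboxh" that produces "no".

no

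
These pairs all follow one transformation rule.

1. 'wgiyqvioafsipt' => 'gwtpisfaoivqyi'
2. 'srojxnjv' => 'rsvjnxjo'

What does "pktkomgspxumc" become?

Rule — reverse the string, then move the last 2 characters to the front (rotate right by 2).
Working it through for "pktkomgspxumc": intermediate "cmuxpsgmoktkp", final "kpcmuxpsgmokt".

kpcmuxpsgmokt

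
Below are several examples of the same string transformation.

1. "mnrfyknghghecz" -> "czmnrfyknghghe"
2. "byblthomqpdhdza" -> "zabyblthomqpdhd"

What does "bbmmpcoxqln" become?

The pattern: move the last 2 characters to the front (rotate right by 2).
Doing the same to "bbmmpcoxqln": "lnbbmmpcoxq".

lnbbmmpcoxq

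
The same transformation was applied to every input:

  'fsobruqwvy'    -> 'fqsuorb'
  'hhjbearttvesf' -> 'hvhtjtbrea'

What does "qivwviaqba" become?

The pattern: delete the last 3 characters, then take characters alternately from the front and the back (1st, last, 2nd, 2nd-last, ...).
"qivwviaqba" → "qivwvia" → "qaiivvw".

qaiivvw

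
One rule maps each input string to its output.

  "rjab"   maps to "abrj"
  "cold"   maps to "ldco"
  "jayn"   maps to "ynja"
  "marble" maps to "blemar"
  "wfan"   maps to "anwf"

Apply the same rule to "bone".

nebo

Rule — swap the front and back halves of the string.
Doing the same to "bone": "nebo".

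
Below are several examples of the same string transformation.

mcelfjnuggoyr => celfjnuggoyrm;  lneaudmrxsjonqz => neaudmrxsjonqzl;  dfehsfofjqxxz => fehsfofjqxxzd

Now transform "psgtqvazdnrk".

sgtqvazdnrkp

The transformation: move the first character to the end.
On "psgtqvazdnrk" that produces "sgtqvazdnrkp".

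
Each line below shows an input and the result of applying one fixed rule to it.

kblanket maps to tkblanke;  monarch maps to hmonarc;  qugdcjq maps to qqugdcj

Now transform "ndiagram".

mndiagra

In each case the input is transformed by: move the last character to the front.
"ndiagram" → "mndiagra".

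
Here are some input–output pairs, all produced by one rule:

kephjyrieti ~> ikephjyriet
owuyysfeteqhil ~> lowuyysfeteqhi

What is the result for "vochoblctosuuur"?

rvochoblctosuuu

Looking at the pairs, the operation is to move the last character to the front.
Doing the same to "vochoblctosuuur": "rvochoblctosuuu".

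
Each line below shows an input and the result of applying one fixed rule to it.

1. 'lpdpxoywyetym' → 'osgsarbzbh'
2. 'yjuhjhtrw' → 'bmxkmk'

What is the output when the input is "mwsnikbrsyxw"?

The transformation: delete the last 3 characters, then shift every letter 3 places forward in the alphabet (wrapping around).
Working it through for "mwsnikbrsyxw": intermediate "mwsnikbrs", final "pzvqlneuv".

pzvqlneuv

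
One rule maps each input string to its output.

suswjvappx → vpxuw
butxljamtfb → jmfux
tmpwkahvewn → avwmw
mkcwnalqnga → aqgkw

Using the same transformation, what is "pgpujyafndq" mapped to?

yfdgu

Rule — keep every other character starting from the second (positions 2nd, 4th, 6th, ...), then move the last 3 characters to the front (rotate right by 3).
On "pgpujyafndq": the first step gives "guyfd", and the second then gives "yfdgu".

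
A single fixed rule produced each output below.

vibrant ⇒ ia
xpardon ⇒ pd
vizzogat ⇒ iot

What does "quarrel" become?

ur

The pattern: keep one character in every 3, starting at position 2 (positions 2nd, 5th, 8th, ...).
"quarrel" → "ur".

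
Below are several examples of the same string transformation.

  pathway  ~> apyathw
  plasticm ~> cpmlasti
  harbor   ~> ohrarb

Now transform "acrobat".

aatcrob

Rule — swap the first and last characters, then move the last 2 characters to the front (rotate right by 2).
Applying both steps to "acrobat": "tcrobaa", then "aatcrob".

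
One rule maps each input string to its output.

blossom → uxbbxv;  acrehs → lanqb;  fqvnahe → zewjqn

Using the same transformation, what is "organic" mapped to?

What's happening: delete the first character, then shift every letter 9 places forward in the alphabet (wrapping around).
For "organic", step one produces "rganic"; step two turns that into "apjwrl".

apjwrl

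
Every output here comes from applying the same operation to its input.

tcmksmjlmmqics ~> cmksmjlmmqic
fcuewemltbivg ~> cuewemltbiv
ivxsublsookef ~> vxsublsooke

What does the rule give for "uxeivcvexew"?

The rule is to delete the first character, then delete the last character.
Starting from "uxeivcvexew": after the first operation, "xeivcvexew"; after the second, "xeivcvexe".
(Check on "tcmksmjlmmqics": → "cmksmjlmmqics" → "cmksmjlmmqic" ✓)

xeivcvexe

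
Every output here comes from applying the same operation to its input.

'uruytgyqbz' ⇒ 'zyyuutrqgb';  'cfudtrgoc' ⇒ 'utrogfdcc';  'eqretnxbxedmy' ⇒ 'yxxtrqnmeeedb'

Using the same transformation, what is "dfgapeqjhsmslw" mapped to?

The rule is to sort the characters into reverse alphabetical order.
Doing the same to "dfgapeqjhsmslw": "wssqpmljhgfeda".

wssqpmljhgfeda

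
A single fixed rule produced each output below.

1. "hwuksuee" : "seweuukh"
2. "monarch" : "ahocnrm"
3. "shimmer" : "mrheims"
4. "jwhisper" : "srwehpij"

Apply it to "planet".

ntleap

In each case the input is transformed by: take characters alternately from the front and the back (1st, last, 2nd, 2nd-last, ...), then swap the first and last characters.
"planet" → "ntleap".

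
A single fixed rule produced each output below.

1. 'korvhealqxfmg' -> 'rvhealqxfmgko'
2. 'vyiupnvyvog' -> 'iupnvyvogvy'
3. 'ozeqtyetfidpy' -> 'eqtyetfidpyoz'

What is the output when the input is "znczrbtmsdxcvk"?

What's happening: move the first 2 characters to the end (rotate left by 2).
Applying that to "znczrbtmsdxcvk" gives "czrbtmsdxcvkzn".

czrbtmsdxcvkzn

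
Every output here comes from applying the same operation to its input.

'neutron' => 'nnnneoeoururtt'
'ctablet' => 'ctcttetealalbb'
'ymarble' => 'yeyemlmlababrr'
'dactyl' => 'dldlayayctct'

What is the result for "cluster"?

Each output is the input with this applied: double every character, then take characters alternately from the front and the back (1st, last, 2nd, 2nd-last, ...).
On "cluster" that produces "crcrleleututss".

crcrleleututss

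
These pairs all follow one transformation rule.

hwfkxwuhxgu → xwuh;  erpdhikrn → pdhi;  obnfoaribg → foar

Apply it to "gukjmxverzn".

mxve

Each output is the input with this applied: delete the last 3 characters, then keep only the last 4 characters.
"gukjmxverzn" → "gukjmxve" → "mxve".
(Check on "obnfoaribg": → "obnfoar" → "foar" ✓)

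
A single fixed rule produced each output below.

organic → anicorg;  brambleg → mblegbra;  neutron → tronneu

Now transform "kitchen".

chenkit

The rule is to move the first 3 characters to the end (rotate left by 3).
Doing the same to "kitchen": "chenkit".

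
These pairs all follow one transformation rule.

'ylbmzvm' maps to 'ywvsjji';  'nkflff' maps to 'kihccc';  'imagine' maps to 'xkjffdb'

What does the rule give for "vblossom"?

Looking at the pairs, the operation is to shift every letter 3 places backward in the alphabet (wrapping around), then sort the characters into reverse alphabetical order.
Applying both steps to "vblossom": "syilpplj", then "ysppllji".
(Check on "ylbmzvm": → "viyjwsj" → "ywvsjji" ✓)

ysppllji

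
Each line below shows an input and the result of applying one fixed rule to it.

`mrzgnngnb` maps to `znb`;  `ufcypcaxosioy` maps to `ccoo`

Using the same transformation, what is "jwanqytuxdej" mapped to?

What's happening: keep one character in every 3, starting at position 3 (positions 3rd, 6th, 9th, ...).
"jwanqytuxdej" → "ayxj".

ayxj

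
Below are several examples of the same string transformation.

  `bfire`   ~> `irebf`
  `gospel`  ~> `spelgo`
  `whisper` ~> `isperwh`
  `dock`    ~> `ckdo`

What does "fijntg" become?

The rule is to move the first 2 characters to the end (rotate left by 2).
Applying that to "fijntg" gives "jntgfi".

jntgfi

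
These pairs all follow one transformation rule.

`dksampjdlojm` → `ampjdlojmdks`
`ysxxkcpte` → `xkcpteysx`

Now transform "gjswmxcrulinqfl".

Looking at the pairs, the operation is to move the first 3 characters to the end (rotate left by 3).
For "gjswmxcrulinqfl" the result is "wmxcrulinqflgjs".

wmxcrulinqflgjs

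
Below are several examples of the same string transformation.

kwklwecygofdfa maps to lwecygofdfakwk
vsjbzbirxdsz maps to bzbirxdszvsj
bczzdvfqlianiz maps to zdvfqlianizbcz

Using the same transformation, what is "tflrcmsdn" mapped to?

rcmsdntfl

What's happening: move the first 3 characters to the end (rotate left by 3).
Doing the same to "tflrcmsdn": "rcmsdntfl".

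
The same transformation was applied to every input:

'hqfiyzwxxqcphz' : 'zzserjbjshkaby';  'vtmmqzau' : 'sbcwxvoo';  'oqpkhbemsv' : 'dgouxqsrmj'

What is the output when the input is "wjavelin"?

Looking at the pairs, the operation is to shift every letter 2 places forward in the alphabet (wrapping around), then swap the front and back halves of the string.
"wjavelin" → "ylcxgnkp" → "gnkpylcx".
(Check on "oqpkhbemsv": → "qsrmjdgoux" → "dgouxqsrmj" ✓)

gnkpylcx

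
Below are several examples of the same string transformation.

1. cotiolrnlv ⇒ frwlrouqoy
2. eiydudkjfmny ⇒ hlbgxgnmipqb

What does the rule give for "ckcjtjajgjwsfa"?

The transformation: shift every letter 3 places forward in the alphabet (wrapping around).
Doing the same to "ckcjtjajgjwsfa": "fnfmwmdmjmzvid".

fnfmwmdmjmzvid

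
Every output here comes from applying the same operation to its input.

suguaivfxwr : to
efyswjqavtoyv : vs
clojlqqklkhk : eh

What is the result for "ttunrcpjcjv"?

gs

The rule is to shift every letter 3 places backward in the alphabet (wrapping around), then keep only the last 2 characters.
On "ttunrcpjcjv": the first step gives "qqrkozmgzgs", and the second then gives "gs".
(Check on "efyswjqavtoyv": → "bcvptgnxsqlvs" → "vs" ✓)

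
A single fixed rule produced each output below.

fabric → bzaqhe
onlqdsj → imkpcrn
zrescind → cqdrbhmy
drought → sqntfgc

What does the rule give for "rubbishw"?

What's happening: shift every letter 1 place backward in the alphabet (wrapping around), then swap the first and last characters.
For "rubbishw", step one produces "qtaahrgv"; step two turns that into "vtaahrgq".

vtaahrgq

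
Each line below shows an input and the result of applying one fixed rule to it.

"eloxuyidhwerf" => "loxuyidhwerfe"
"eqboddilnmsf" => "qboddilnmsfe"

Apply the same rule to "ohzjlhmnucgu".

hzjlhmnucguo

The rule is to move the first character to the end.
On "ohzjlhmnucgu" that produces "hzjlhmnucguo".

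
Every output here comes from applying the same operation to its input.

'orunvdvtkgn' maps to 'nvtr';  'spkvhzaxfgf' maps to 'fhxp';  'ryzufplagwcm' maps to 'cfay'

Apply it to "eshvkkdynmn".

What's happening: keep one character in every 3, starting at position 2 (positions 2nd, 5th, 8th, ...), then swap the first and last characters.
On "eshvkkdynmn": the first step gives "skyn", and the second then gives "nkys".

nkys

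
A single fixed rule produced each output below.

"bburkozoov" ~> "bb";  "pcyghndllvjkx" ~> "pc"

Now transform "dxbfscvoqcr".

In each case the input is transformed by: keep only the first 2 characters.
"dxbfscvoqcr" → "dx".

dx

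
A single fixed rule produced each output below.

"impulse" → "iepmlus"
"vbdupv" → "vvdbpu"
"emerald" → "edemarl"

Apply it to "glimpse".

geilpms

The transformation: move the last character to the front, then swap each adjacent pair of characters (1↔2, 3↔4, ...).
Starting from "glimpse": after the first operation, "eglimps"; after the second, "geilpms".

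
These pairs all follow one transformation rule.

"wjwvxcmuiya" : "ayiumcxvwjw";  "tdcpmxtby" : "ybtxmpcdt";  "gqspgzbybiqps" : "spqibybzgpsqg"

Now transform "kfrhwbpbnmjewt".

twejmnbpbwhrfk

Each output is the input with this applied: reverse the string.
"kfrhwbpbnmjewt" → "twejmnbpbwhrfk".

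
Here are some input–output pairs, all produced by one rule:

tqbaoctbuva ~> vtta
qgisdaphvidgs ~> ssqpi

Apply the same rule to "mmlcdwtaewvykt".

In each case the input is transformed by: keep one character in every 3, starting at position 1 (positions 1st, 4th, 7th, ...), then sort the characters into reverse alphabetical order.
On "mmlcdwtaewvykt": the first step gives "mctwk", and the second then gives "wtmkc".

wtmkc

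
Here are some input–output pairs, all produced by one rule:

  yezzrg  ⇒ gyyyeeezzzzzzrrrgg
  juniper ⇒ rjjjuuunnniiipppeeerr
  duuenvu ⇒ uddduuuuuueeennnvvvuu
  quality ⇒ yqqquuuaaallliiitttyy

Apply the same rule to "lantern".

Looking at the pairs, the operation is to repeat every character 3 times, then move the last character to the front.
For "lantern", step one produces "lllaaannnttteeerrrnnn"; step two turns that into "nlllaaannnttteeerrrnn".

nlllaaannnttteeerrrnn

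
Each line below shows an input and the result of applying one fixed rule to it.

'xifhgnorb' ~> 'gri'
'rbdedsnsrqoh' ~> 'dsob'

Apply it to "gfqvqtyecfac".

qeaf

Looking at the pairs, the operation is to move the first 3 characters to the end (rotate left by 3), then keep one character in every 3, starting at position 2 (positions 2nd, 5th, 8th, ...).
On "gfqvqtyecfac" that produces "qeaf".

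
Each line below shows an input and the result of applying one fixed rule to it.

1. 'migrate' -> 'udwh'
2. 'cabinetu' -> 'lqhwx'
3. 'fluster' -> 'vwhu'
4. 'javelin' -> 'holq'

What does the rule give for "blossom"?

vvrp

The pattern: delete the first 3 characters, then shift every letter 3 places forward in the alphabet (wrapping around).
Doing the same to "blossom": "vvrp".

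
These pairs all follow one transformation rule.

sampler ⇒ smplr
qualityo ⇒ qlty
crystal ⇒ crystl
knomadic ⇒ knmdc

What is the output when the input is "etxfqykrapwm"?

Looking at the pairs, the operation is to remove every vowel.
Applying that to "etxfqykrapwm" gives "txfqykrpwm".

txfqykrpwm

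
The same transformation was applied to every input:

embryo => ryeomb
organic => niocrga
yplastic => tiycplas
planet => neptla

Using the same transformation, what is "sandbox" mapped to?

bosxand

In each case the input is transformed by: swap the first and last characters, then move the last 3 characters to the front (rotate right by 3).
Working it through for "sandbox": intermediate "xandbos", final "bosxand".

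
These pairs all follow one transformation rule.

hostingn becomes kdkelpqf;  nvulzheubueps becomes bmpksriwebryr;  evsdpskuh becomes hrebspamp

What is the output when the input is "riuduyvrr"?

sooofrarv

The rule is to shift every letter 3 places backward in the alphabet (wrapping around), then move the last 3 characters to the front (rotate right by 3).
Working it through for "riuduyvrr": intermediate "ofrarvsoo", final "sooofrarv".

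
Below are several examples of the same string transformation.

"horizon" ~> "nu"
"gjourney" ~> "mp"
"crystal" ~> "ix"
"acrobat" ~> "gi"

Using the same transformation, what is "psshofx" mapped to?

vy

The transformation: shift every letter 6 places forward in the alphabet (wrapping around), then keep only the first 2 characters.
Starting from "psshofx": after the first operation, "vyynuld"; after the second, "vy".
(Check on "horizon": → "nuxofut" → "nu" ✓)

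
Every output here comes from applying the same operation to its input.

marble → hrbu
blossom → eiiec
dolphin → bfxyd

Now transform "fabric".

The transformation: delete the first 2 characters, then shift every letter 10 places backward in the alphabet (wrapping around).
"fabric" → "rhys".

rhys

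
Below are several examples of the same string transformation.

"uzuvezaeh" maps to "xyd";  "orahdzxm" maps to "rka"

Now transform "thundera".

The rule is to shift every letter 3 places forward in the alphabet (wrapping around), then keep one character in every 3, starting at position 1 (positions 1st, 4th, 7th, ...).
For "thundera", step one produces "wkxqghud"; step two turns that into "wqu".

wqu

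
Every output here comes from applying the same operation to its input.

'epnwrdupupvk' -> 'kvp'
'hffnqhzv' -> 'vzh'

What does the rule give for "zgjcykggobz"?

zbo

Each output is the input with this applied: reverse the string, then keep only the first 3 characters.
For "zgjcykggobz", step one produces "zboggkycjgz"; step two turns that into "zbo".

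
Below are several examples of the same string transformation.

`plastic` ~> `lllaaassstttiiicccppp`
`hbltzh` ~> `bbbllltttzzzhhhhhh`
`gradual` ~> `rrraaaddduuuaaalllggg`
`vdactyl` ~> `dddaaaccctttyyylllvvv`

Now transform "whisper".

The pattern: move the first character to the end, then repeat every character 3 times.
Working it through for "whisper": intermediate "hisperw", final "hhhiiissspppeeerrrwww".

hhhiiissspppeeerrrwww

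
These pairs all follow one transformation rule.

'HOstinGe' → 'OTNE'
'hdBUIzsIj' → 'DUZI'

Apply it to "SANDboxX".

ADOX

In each case the input is transformed by: keep every other character starting from the second (positions 2nd, 4th, 6th, ...), then convert every letter to uppercase.
On "SANDboxX": the first step gives "ADoX", and the second then gives "ADOX".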